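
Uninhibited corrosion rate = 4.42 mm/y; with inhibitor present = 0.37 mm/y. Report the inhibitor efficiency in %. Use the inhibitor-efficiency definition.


Apply the inhibitor-efficiency definition: IE = (CR_blank − CR_inh)/CR_blank × 100
IE = (4.42 − 0.37) / 4.42 × 100
IE = 4.05 / 4.42 × 100 = 91.6 %

91.6 %


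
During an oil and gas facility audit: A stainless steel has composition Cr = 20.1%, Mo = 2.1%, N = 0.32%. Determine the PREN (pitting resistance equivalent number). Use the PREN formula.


Apply the PREN formula: PREN = Cr + 3.3*Mo + 16*N
PREN = 20.1 + 3.3*2.1 + 16*0.32
PREN = 20.1 + 6.93 + 5.12 = 32.15

32.15


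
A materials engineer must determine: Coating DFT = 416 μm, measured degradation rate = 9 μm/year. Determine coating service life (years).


Service life = thickness / degradation rate
Life = 416 / 9 = 46.2 years

46.2 years


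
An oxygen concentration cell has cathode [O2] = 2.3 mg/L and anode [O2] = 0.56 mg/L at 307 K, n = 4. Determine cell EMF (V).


Apply the Nernst concentration-cell relation: E = (RT/nF)*ln(C_cathode/C_anode)
RT/nF = 8.314*307/(4*96485) = 0.00661346 V
ln(2.3/0.56) = 1.41273
E = 0.00661346 * 1.41273 = 0.00934 V

0.00934 V


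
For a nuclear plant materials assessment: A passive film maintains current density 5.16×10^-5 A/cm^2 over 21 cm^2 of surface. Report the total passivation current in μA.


I = i_pass * A, then convert A → μA (×10^6)
I = 5.16×10^-5 * 21 * 10^6 = 1083.6 μA

1083.6 μA


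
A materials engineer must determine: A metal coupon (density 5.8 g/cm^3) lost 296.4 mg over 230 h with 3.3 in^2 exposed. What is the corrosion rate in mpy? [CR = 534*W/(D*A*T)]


Apply the mpy weight-loss relation: CR = 534 * W / (D * A * T)
Numerator: 534 * 296.4 = 158277.6
Denominator: 5.8 * 3.3 * 230 = 4402.2
CR = 158277.6 / 4402.2 = 35.954 mpy

35.954 mpy


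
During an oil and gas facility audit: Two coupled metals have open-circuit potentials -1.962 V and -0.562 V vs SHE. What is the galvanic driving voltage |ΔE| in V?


Driving voltage is the absolute potential difference.
|ΔE| = |-1.962 − (-0.562)| = 1.4 V

1.4 V


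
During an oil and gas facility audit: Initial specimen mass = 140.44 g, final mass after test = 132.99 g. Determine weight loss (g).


Weight loss = initial − final
WL = 140.44 − 132.99 = 7.45 g

7.45 g


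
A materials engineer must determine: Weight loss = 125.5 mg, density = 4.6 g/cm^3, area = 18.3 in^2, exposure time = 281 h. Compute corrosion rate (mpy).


Apply the mpy weight-loss relation: CR = 534 * W / (D * A * T)
Numerator: 534 * 125.5 = 67017.0
Denominator: 4.6 * 18.3 * 281 = 23654.58
CR = 67017.0 / 23654.58 = 2.833 mpy

2.833 mpy


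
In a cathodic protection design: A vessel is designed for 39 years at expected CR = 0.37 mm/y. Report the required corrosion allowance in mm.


Corrosion allowance = CR × design life
CA = 0.37 * 39 = 14.43 mm

14.43 mm


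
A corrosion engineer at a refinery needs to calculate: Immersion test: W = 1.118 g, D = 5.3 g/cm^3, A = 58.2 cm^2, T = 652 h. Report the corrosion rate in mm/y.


Apply the mm/y weight-loss relation: CR = 87600 * W / (D * A * T)
Numerator: 87600 * 1.118 = 97936.8
Denominator: 5.3 * 58.2 * 652 = 201115.92
CR = 97936.8 / 201115.92 = 0.486967 mm/y

0.486967 mm/y


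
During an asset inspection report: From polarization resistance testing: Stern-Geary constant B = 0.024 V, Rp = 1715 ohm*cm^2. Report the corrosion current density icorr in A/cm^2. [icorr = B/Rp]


Apply the Stern-Geary relation: icorr = B / Rp
icorr = 0.024 / 1715 = 1.399×10^-5 A/cm^2

1.399×10^-5 A/cm^2


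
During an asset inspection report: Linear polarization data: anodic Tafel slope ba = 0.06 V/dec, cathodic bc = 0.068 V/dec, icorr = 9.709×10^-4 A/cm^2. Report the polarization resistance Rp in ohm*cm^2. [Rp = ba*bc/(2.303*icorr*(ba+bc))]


Apply the Stern-Geary equation: Rp = ba*bc / (2.303*icorr*(ba+bc))
ba*bc = 0.06*0.068 = 0.00408
ba+bc = 0.128; 2.303*icorr*(ba+bc) = 2.303*9.709×10^-4*0.128 = 2.8620579×10^-4
Rp = 0.00408 / 2.8620579×10^-4 = 14.3 ohm*cm^2

14.3 ohm*cm^2


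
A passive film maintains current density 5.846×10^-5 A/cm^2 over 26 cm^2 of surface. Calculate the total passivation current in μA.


I = i_pass * A, then convert A → μA (×10^6)
I = 5.846×10^-5 * 26 * 10^6 = 1519.96 μA

1519.96 μA


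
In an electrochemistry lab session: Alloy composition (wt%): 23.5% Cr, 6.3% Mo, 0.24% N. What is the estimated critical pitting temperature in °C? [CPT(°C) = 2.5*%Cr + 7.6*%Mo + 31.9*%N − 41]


Apply the ASTM G48 empirical CPT estimate: CPT(°C) = 2.5*%Cr + 7.6*%Mo + 31.9*%N − 41
2.5*23.5 = 58.75; 7.6*6.3 = 47.88; 31.9*0.24 = 7.656
CPT = 58.75 + 47.88 + 7.656 − 41 = 73.286 °C
Rounded to 0.1 °C: CPT ≈ 73.3 °C

73.3 °C


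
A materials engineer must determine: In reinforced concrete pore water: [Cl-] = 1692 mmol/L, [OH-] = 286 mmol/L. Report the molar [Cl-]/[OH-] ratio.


Threshold parameter = [Cl-] / [OH-] (molar basis; both in mmol/L, so units cancel)
Ratio = 1692 / 286 = 5.92

5.92


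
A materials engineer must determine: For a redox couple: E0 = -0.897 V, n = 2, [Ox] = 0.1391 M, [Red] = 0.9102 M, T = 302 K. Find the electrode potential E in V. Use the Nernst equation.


Apply the Nernst equation: E = E0 + (RT/nF)*ln([Ox]/[Red])
Step 1: RT/nF = 8.314*302/(2*96485) = 0.01301149 V
Step 2: [Ox]/[Red] = 0.1391/0.9102 = 0.152824
Step 3: ln(0.152824) = -1.878468
Step 4: correction = 0.01301149 * -1.878468 = -0.0244 V
E = -0.897 + -0.0244 = -0.9214 V

-0.9214 V


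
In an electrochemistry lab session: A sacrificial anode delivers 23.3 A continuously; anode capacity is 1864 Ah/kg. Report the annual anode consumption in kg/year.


Annual consumption = current * hours per year / capacity
Rate = 23.3 * 8760 / 1864 = 109.5 kg/year

109.5 kg/year


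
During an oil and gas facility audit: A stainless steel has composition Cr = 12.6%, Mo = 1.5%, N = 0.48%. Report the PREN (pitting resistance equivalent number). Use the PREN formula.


Apply the PREN formula: PREN = Cr + 3.3*Mo + 16*N
PREN = 12.6 + 3.3*1.5 + 16*0.48
PREN = 12.6 + 4.95 + 7.68 = 25.23

25.23


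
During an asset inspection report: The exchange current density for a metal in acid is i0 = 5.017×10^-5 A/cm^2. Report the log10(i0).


i0 = 5.017×10^-5 A/cm^2
log10(i0) = -4.3

-4.3


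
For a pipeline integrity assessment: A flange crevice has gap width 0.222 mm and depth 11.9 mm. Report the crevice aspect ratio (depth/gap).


Aspect ratio = depth / gap
Ratio = 11.9 / 0.222 = 53.6

53.6


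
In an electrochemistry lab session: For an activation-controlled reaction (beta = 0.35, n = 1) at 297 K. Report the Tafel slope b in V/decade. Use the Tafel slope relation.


Apply the Tafel slope relation: b = 2.303*R*T/(beta*n*F)
Numerator: 2.303 * 8.314 * 297 = 5686.7
Denominator: 0.35 * 1 * 96485 = 33769.75
b = 5686.7 / 33769.75 = 0.1684 V/decade

0.1684 V/decade


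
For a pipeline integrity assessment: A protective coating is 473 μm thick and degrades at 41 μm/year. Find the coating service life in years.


Service life = thickness / degradation rate
Life = 473 / 41 = 11.5 years

11.5 years


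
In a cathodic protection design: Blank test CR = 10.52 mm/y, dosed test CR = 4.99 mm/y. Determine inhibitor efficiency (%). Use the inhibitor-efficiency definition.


Apply the inhibitor-efficiency definition: IE = (CR_blank − CR_inh)/CR_blank × 100
IE = (10.52 − 4.99) / 10.52 × 100
IE = 5.53 / 10.52 × 100 = 52.6 %

52.6 %


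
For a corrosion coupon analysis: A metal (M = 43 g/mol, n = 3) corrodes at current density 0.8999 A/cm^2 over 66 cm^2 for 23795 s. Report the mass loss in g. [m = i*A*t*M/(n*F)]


Apply Faraday's law: m = i*A*t*M / (n*F)
Total charge passed Q = i*A*t = 0.8999*66*23795 = 1413265.953 C
m = Q*M/(n*F) = 1413265.953*43/(3*96485) = 209.9478 g

209.9478 g


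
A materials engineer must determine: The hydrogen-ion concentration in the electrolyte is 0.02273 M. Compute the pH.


pH = −log10[H+]
pH = −log10(0.02273) = 1.64

1.64


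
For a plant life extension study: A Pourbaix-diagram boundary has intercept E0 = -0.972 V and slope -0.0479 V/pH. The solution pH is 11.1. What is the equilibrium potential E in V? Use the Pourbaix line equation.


Apply the Pourbaix line equation: E = E0 + slope*pH
E = -0.972 + (-0.0479)*11.1 = -0.972 + (-0.53169) = -1.50369 V
Rounded to 4 decimal places: E = -1.5037 V

-1.5037 V


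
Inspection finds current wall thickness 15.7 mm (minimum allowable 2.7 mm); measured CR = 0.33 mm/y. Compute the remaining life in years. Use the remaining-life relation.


Apply the remaining-life relation: RL = (t_current − t_min) / CR
RL = (15.7 − 2.7) / 0.33 = 13.0 / 0.33 = 39.4 years

39.4 years


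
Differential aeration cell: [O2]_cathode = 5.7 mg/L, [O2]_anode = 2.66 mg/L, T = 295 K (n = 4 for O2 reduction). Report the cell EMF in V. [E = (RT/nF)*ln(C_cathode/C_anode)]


Apply the Nernst concentration-cell relation: E = (RT/nF)*ln(C_cathode/C_anode)
RT/nF = 8.314*295/(4*96485) = 0.00635495 V
ln(5.7/2.66) = 0.76214
E = 0.00635495 * 0.76214 = 0.00484 V

0.00484 V


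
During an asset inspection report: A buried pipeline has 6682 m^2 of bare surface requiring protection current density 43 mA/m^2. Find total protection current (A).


I = area * current density, then convert mA → A (÷1000)
I = 6682 * 43 / 1000 = 287.33 A

287.33 A


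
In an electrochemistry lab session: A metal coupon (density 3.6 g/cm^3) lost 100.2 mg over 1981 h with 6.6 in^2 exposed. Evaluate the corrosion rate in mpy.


Apply the mpy weight-loss relation: CR = 534 * W / (D * A * T)
Numerator: 534 * 100.2 = 53506.8
Denominator: 3.6 * 6.6 * 1981 = 47068.56
CR = 53506.8 / 47068.56 = 1.1368 mpy

1.1368 mpy


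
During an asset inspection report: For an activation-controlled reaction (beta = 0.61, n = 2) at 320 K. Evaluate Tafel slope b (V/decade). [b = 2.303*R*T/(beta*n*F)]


Apply the Tafel slope relation: b = 2.303*R*T/(beta*n*F)
Numerator: 2.303 * 8.314 * 320 = 6127.09
Denominator: 0.61 * 2 * 96485 = 117711.7
b = 6127.09 / 117711.7 = 0.0521 V/decade

0.0521 V/decade


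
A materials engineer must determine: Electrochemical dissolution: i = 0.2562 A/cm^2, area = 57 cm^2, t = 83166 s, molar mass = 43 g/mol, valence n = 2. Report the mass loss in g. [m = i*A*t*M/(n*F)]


Apply Faraday's law: m = i*A*t*M / (n*F)
Total charge passed Q = i*A*t = 0.2562*57*83166 = 1214506.3644 C
m = Q*M/(n*F) = 1214506.3644*43/(2*96485) = 270.6316 g

270.6316 g


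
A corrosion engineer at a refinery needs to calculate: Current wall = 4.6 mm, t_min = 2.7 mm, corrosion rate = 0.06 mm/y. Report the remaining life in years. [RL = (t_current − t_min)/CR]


Apply the remaining-life relation: RL = (t_current − t_min) / CR
RL = (4.6 − 2.7) / 0.06 = 1.9 / 0.06 = 31.7 years

31.7 years


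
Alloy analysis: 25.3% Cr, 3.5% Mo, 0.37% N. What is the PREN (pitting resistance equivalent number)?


Apply the PREN formula: PREN = Cr + 3.3*Mo + 16*N
PREN = 25.3 + 3.3*3.5 + 16*0.37
PREN = 25.3 + 11.55 + 5.92 = 42.77

42.77


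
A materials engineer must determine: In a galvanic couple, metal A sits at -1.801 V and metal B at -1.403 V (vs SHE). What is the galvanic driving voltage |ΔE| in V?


Driving voltage is the absolute potential difference.
|ΔE| = |-1.801 − (-1.403)| = 0.398 V

0.398 V


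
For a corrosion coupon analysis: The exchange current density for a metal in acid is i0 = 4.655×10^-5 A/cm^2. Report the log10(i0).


i0 = 4.655×10^-5 A/cm^2
log10(i0) = -4.332

-4.332


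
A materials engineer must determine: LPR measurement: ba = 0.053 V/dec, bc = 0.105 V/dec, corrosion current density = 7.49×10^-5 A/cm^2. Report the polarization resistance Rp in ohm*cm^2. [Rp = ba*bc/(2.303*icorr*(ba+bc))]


Apply the Stern-Geary equation: Rp = ba*bc / (2.303*icorr*(ba+bc))
ba*bc = 0.053*0.105 = 0.005565
ba+bc = 0.158; 2.303*icorr*(ba+bc) = 2.303*7.49×10^-5*0.158 = 2.7254163×10^-5
Rp = 0.005565 / 2.7254163×10^-5 = 204.19 ohm*cm^2

204.19 ohm*cm^2


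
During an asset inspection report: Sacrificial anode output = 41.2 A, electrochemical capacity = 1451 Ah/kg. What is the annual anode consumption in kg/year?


Annual consumption = current * hours per year / capacity
Rate = 41.2 * 8760 / 1451 = 248.7 kg/year

248.7 kg/year


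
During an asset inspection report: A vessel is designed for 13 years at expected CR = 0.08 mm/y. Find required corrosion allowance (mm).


Corrosion allowance = CR × design life
CA = 0.08 * 13 = 1.04 mm

1.04 mm


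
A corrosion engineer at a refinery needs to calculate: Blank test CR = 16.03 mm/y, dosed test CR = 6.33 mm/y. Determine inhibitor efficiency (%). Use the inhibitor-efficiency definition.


Apply the inhibitor-efficiency definition: IE = (CR_blank − CR_inh)/CR_blank × 100
IE = (16.03 − 6.33) / 16.03 × 100
IE = 9.7 / 16.03 × 100 = 60.5 %

60.5 %


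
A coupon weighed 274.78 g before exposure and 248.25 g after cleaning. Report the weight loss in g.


Weight loss = initial − final
WL = 274.78 − 248.25 = 26.53 g

26.53 g


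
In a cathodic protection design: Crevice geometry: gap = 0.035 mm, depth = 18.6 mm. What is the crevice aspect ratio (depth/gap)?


Aspect ratio = depth / gap
Ratio = 18.6 / 0.035 = 531.4

531.4


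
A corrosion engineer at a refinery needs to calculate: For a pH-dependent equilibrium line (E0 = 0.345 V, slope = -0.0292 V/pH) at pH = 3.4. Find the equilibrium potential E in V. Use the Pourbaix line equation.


Apply the Pourbaix line equation: E = E0 + slope*pH
E = 0.345 + (-0.0292)*3.4 = 0.345 + (-0.09928) = 0.24572 V
Rounded to 3 decimal places: E = 0.246 V

0.246 V


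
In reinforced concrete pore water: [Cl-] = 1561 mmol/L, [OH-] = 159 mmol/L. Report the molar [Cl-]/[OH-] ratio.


Threshold parameter = [Cl-] / [OH-] (molar basis; both in mmol/L, so units cancel)
Ratio = 1561 / 159 = 9.82

9.82


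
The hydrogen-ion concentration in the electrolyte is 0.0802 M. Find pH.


pH = −log10[H+]
pH = −log10(0.0802) = 1.1

1.1


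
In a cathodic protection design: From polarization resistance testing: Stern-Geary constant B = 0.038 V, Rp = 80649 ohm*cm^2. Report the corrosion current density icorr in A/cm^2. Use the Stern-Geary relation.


Apply the Stern-Geary relation: icorr = B / Rp
icorr = 0.038 / 80649 = 4.712×10^-7 A/cm^2

4.712×10^-7 A/cm^2


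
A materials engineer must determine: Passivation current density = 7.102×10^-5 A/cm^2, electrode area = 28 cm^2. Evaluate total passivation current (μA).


I = i_pass * A, then convert A → μA (×10^6)
I = 7.102×10^-5 * 28 * 10^6 = 1988.56 μA

1988.56 μA


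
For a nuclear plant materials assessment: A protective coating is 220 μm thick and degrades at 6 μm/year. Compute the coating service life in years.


Service life = thickness / degradation rate
Life = 220 / 6 = 36.7 years

36.7 years


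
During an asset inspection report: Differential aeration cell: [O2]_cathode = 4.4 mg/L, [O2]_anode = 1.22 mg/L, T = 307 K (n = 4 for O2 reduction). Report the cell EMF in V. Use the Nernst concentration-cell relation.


Apply the Nernst concentration-cell relation: E = (RT/nF)*ln(C_cathode/C_anode)
RT/nF = 8.314*307/(4*96485) = 0.00661346 V
ln(4.4/1.22) = 1.28275
E = 0.00661346 * 1.28275 = 0.00848 V

0.00848 V


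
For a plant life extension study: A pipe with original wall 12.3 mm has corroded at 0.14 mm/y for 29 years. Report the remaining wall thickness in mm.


Remaining wall = original − CR × time
t = 12.3 − 0.14*29 = 12.3 − 4.06 = 8.24 mm

8.24 mm


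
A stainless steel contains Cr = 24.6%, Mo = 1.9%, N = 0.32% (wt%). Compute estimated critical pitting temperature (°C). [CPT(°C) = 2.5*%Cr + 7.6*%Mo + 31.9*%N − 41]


Apply the ASTM G48 empirical CPT estimate: CPT(°C) = 2.5*%Cr + 7.6*%Mo + 31.9*%N − 41
2.5*24.6 = 61.5; 7.6*1.9 = 14.44; 31.9*0.32 = 10.208
CPT = 61.5 + 14.44 + 10.208 − 41 = 45.148 °C
Rounded to 0.1 °C: CPT ≈ 45.1 °C

45.1 °C


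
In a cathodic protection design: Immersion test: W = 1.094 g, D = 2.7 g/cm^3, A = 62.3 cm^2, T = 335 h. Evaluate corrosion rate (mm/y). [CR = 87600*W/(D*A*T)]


Apply the mm/y weight-loss relation: CR = 87600 * W / (D * A * T)
Numerator: 87600 * 1.094 = 95834.4
Denominator: 2.7 * 62.3 * 335 = 56350.35
CR = 95834.4 / 56350.35 = 1.700689 mm/y

1.700689 mm/y


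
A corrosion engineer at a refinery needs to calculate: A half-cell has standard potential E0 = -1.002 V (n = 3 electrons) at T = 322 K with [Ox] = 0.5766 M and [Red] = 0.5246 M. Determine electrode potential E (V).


Apply the Nernst equation: E = E0 + (RT/nF)*ln([Ox]/[Red])
Step 1: RT/nF = 8.314*322/(3*96485) = 0.00924879 V
Step 2: [Ox]/[Red] = 0.5766/0.5246 = 1.099123
Step 3: ln(1.099123) = 0.094513
Step 4: correction = 0.00924879 * 0.094513 = 0.001 V
E = -1.002 + 0.001 = -1.001 V

-1.001 V


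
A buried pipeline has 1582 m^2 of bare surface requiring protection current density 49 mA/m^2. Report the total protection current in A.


I = area * current density, then convert mA → A (÷1000)
I = 1582 * 49 / 1000 = 77.52 A

77.52 A


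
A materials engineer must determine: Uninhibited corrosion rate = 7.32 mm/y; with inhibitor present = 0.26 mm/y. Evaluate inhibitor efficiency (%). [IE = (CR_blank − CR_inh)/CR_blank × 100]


Apply the inhibitor-efficiency definition: IE = (CR_blank − CR_inh)/CR_blank × 100
IE = (7.32 − 0.26) / 7.32 × 100
IE = 7.06 / 7.32 × 100 = 96.4 %

96.4 %


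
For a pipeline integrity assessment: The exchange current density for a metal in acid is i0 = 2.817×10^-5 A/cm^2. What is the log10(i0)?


i0 = 2.817×10^-5 A/cm^2
log10(i0) = -4.55

-4.55


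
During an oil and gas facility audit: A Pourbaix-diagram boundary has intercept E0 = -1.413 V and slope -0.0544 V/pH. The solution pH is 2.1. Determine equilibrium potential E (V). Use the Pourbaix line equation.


Apply the Pourbaix line equation: E = E0 + slope*pH
E = -1.413 + (-0.0544)*2.1 = -1.413 + (-0.11424) = -1.52724 V
Rounded to 4 decimal places: E = -1.5272 V

-1.5272 V


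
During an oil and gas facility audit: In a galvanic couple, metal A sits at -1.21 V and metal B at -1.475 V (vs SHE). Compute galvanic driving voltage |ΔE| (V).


Driving voltage is the absolute potential difference.
|ΔE| = |-1.21 − (-1.475)| = 0.265 V

0.265 V


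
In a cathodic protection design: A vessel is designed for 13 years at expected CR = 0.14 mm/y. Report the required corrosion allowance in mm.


Corrosion allowance = CR × design life
CA = 0.14 * 13 = 1.82 mm

1.82 mm


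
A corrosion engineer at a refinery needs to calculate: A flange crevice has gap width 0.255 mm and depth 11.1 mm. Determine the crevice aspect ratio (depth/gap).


Aspect ratio = depth / gap
Ratio = 11.1 / 0.255 = 43.5

43.5


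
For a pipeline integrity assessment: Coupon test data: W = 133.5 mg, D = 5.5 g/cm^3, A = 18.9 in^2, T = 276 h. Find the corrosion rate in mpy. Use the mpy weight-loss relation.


Apply the mpy weight-loss relation: CR = 534 * W / (D * A * T)
Numerator: 534 * 133.5 = 71289.0
Denominator: 5.5 * 18.9 * 276 = 28690.2
CR = 71289.0 / 28690.2 = 2.48479 mpy

2.48479 mpy


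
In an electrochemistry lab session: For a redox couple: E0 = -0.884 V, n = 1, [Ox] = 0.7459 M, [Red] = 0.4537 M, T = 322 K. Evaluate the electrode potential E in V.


Apply the Nernst equation: E = E0 + (RT/nF)*ln([Ox]/[Red])
Step 1: RT/nF = 8.314*322/(1*96485) = 0.02774636 V
Step 2: [Ox]/[Red] = 0.7459/0.4537 = 1.644038
Step 3: ln(1.644038) = 0.497155
Step 4: correction = 0.02774636 * 0.497155 = 0.0138 V
E = -0.884 + 0.0138 = -0.8702 V

-0.8702 V


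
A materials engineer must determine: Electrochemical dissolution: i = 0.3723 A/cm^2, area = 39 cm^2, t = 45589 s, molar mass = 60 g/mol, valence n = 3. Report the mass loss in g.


Apply Faraday's law: m = i*A*t*M / (n*F)
Total charge passed Q = i*A*t = 0.3723*39*45589 = 661938.6033 C
m = Q*M/(n*F) = 661938.6033*60/(3*96485) = 137.21068 g

137.21068 g


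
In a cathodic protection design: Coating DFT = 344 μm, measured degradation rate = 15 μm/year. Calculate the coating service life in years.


Service life = thickness / degradation rate
Life = 344 / 15 = 22.9 years

22.9 years


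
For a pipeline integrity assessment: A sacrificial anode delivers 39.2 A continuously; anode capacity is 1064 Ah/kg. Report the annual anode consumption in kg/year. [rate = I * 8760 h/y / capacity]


Annual consumption = current * hours per year / capacity
Rate = 39.2 * 8760 / 1064 = 322.7 kg/year

322.7 kg/year


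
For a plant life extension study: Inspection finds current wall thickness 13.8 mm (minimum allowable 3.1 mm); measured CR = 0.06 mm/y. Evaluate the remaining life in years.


Apply the remaining-life relation: RL = (t_current − t_min) / CR
RL = (13.8 − 3.1) / 0.06 = 10.7 / 0.06 = 178.3 years

178.3 years


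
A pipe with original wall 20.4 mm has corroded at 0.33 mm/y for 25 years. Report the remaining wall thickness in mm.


Remaining wall = original − CR × time
t = 20.4 − 0.33*25 = 20.4 − 8.25 = 12.15 mm

12.15 mm


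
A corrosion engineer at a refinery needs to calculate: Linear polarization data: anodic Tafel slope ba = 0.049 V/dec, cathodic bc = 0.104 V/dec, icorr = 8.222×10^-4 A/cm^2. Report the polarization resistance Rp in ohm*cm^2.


Apply the Stern-Geary equation: Rp = ba*bc / (2.303*icorr*(ba+bc))
ba*bc = 0.049*0.104 = 0.005096
ba+bc = 0.153; 2.303*icorr*(ba+bc) = 2.303*8.222×10^-4*0.153 = 2.8970957×10^-4
Rp = 0.005096 / 2.8970957×10^-4 = 17.59 ohm*cm^2

17.59 ohm*cm^2


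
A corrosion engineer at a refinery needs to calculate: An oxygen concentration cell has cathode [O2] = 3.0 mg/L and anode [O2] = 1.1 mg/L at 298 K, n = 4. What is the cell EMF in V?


Apply the Nernst concentration-cell relation: E = (RT/nF)*ln(C_cathode/C_anode)
RT/nF = 8.314*298/(4*96485) = 0.00641958 V
ln(3.0/1.1) = 1.0033
E = 0.00641958 * 1.0033 = 0.00644 V

0.00644 V


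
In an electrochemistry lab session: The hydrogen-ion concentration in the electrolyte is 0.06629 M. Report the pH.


pH = −log10[H+]
pH = −log10(0.06629) = 1.18

1.18


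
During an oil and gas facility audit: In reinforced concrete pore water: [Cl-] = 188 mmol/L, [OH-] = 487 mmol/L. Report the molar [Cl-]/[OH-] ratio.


Threshold parameter = [Cl-] / [OH-] (molar basis; both in mmol/L, so units cancel)
Ratio = 188 / 487 = 0.39

0.39


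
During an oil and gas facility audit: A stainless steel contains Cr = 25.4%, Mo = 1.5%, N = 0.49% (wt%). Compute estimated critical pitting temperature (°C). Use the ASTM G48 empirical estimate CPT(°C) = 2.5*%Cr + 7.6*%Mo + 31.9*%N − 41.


Apply the ASTM G48 empirical CPT estimate: CPT(°C) = 2.5*%Cr + 7.6*%Mo + 31.9*%N − 41
2.5*25.4 = 63.5; 7.6*1.5 = 11.4; 31.9*0.49 = 15.631
CPT = 63.5 + 11.4 + 15.631 − 41 = 49.531 °C
Rounded to 0.1 °C: CPT ≈ 49.5 °C

49.5 °C


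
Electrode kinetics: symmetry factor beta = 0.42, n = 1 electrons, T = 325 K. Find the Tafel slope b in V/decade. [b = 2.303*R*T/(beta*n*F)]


Apply the Tafel slope relation: b = 2.303*R*T/(beta*n*F)
Numerator: 2.303 * 8.314 * 325 = 6222.82
Denominator: 0.42 * 1 * 96485 = 40523.7
b = 6222.82 / 40523.7 = 0.1536 V/decade

0.1536 V/decade


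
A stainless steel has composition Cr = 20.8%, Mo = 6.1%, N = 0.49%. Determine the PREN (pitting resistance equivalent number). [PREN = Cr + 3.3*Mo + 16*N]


Apply the PREN formula: PREN = Cr + 3.3*Mo + 16*N
PREN = 20.8 + 3.3*6.1 + 16*0.49
PREN = 20.8 + 20.13 + 7.84 = 48.77

48.77


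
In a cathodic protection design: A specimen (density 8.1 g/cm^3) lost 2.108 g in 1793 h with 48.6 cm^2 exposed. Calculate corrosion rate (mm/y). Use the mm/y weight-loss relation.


Apply the mm/y weight-loss relation: CR = 87600 * W / (D * A * T)
Numerator: 87600 * 2.108 = 184660.8
Denominator: 8.1 * 48.6 * 1793 = 705832.38
CR = 184660.8 / 705832.38 = 0.26162 mm/y

0.26162 mm/y


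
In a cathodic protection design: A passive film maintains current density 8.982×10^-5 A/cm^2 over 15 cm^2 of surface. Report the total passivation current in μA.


I = i_pass * A, then convert A → μA (×10^6)
I = 8.982×10^-5 * 15 * 10^6 = 1347.3 μA

1347.3 μA


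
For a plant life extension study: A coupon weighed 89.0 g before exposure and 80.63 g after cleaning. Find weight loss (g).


Weight loss = initial − final
WL = 89.0 − 80.63 = 8.37 g

8.37 g


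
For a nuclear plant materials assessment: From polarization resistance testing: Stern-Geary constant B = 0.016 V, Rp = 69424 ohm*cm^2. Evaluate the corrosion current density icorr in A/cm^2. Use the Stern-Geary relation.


Apply the Stern-Geary relation: icorr = B / Rp
icorr = 0.016 / 69424 = 2.305×10^-7 A/cm^2

2.305×10^-7 A/cm^2


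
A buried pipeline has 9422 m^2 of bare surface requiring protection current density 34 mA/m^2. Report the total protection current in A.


I = area * current density, then convert mA → A (÷1000)
I = 9422 * 34 / 1000 = 320.35 A

320.35 A


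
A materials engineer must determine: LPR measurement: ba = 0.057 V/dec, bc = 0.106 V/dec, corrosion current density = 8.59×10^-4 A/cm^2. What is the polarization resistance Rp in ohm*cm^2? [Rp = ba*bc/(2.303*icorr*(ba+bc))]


Apply the Stern-Geary equation: Rp = ba*bc / (2.303*icorr*(ba+bc))
ba*bc = 0.057*0.106 = 0.006042
ba+bc = 0.163; 2.303*icorr*(ba+bc) = 2.303*8.59×10^-4*0.163 = 3.2245915×10^-4
Rp = 0.006042 / 3.2245915×10^-4 = 18.7 ohm*cm^2

18.7 ohm*cm^2


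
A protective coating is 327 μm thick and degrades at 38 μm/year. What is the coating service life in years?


Service life = thickness / degradation rate
Life = 327 / 38 = 8.6 years

8.6 years


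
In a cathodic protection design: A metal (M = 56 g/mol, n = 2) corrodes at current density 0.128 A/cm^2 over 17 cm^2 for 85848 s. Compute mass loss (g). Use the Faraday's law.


Apply Faraday's law: m = i*A*t*M / (n*F)
Total charge passed Q = i*A*t = 0.128*17*85848 = 186805.248 C
m = Q*M/(n*F) = 186805.248*56/(2*96485) = 54.211 g

54.211 g


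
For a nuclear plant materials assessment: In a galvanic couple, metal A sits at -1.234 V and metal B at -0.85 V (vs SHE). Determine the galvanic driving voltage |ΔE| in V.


Driving voltage is the absolute potential difference.
|ΔE| = |-1.234 − (-0.85)| = 0.384 V

0.384 V


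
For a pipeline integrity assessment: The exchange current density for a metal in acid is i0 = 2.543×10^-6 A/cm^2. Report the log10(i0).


i0 = 2.543×10^-6 A/cm^2
log10(i0) = -5.595

-5.595


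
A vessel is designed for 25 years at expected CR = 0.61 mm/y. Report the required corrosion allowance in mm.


Corrosion allowance = CR × design life
CA = 0.61 * 25 = 15.25 mm

15.25 mm


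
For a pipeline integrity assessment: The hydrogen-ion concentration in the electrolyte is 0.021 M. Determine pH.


pH = −log10[H+]
pH = −log10(0.021) = 1.68

1.68


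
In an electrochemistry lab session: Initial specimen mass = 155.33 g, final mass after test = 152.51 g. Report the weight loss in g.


Weight loss = initial − final
WL = 155.33 − 152.51 = 2.82 g

2.82 g


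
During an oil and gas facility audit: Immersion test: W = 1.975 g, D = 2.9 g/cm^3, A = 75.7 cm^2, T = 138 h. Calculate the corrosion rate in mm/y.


Apply the mm/y weight-loss relation: CR = 87600 * W / (D * A * T)
Numerator: 87600 * 1.975 = 173010.0
Denominator: 2.9 * 75.7 * 138 = 30295.14
CR = 173010.0 / 30295.14 = 5.71082 mm/y

5.71082 mm/y


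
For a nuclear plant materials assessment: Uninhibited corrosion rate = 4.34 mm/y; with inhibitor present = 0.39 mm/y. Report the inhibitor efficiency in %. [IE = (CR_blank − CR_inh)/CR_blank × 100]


Apply the inhibitor-efficiency definition: IE = (CR_blank − CR_inh)/CR_blank × 100
IE = (4.34 − 0.39) / 4.34 × 100
IE = 3.95 / 4.34 × 100 = 91.0 %

91.0 %


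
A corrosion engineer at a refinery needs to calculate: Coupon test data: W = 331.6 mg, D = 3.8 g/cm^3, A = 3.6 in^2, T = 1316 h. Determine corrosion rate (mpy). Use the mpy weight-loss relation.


Apply the mpy weight-loss relation: CR = 534 * W / (D * A * T)
Numerator: 534 * 331.6 = 177074.4
Denominator: 3.8 * 3.6 * 1316 = 18002.88
CR = 177074.4 / 18002.88 = 9.836 mpy

9.836 mpy


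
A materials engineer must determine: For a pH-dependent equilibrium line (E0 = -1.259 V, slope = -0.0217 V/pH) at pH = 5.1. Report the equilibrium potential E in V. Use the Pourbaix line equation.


Apply the Pourbaix line equation: E = E0 + slope*pH
E = -1.259 + (-0.0217)*5.1 = -1.259 + (-0.11067) = -1.36967 V
Rounded to 3 decimal places: E = -1.370 V

-1.370 V


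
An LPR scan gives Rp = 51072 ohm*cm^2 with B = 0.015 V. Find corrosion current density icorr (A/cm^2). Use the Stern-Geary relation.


Apply the Stern-Geary relation: icorr = B / Rp
icorr = 0.015 / 51072 = 2.937×10^-7 A/cm^2

2.937×10^-7 A/cm^2


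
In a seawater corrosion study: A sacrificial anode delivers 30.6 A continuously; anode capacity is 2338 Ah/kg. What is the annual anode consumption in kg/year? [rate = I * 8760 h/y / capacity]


Annual consumption = current * hours per year / capacity
Rate = 30.6 * 8760 / 2338 = 114.7 kg/year

114.7 kg/year


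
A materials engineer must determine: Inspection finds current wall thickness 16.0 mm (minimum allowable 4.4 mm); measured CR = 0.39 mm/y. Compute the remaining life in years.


Apply the remaining-life relation: RL = (t_current − t_min) / CR
RL = (16.0 − 4.4) / 0.39 = 11.6 / 0.39 = 29.7 years

29.7 years


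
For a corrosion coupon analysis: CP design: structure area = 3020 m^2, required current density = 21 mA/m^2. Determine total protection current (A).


I = area * current density, then convert mA → A (÷1000)
I = 3020 * 21 / 1000 = 63.42 A

63.42 A


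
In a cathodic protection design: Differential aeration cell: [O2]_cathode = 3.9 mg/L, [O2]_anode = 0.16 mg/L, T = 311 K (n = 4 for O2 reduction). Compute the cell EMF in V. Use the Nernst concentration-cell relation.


Apply the Nernst concentration-cell relation: E = (RT/nF)*ln(C_cathode/C_anode)
RT/nF = 8.314*311/(4*96485) = 0.00669963 V
ln(3.9/0.16) = 3.19356
E = 0.00669963 * 3.19356 = 0.0214 V

0.0214 V


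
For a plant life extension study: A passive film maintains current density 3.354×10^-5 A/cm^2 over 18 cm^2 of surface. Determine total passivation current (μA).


I = i_pass * A, then convert A → μA (×10^6)
I = 3.354×10^-5 * 18 * 10^6 = 603.72 μA

603.72 μA


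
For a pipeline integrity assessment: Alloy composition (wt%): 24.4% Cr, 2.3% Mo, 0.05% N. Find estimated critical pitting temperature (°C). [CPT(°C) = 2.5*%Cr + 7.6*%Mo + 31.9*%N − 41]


Apply the ASTM G48 empirical CPT estimate: CPT(°C) = 2.5*%Cr + 7.6*%Mo + 31.9*%N − 41
2.5*24.4 = 61; 7.6*2.3 = 17.48; 31.9*0.05 = 1.595
CPT = 61 + 17.48 + 1.595 − 41 = 39.075 °C
Rounded to 0.1 °C: CPT ≈ 39.1 °C

39.1 °C


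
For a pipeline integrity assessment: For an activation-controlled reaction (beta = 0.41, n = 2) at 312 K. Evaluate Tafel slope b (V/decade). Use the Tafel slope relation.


Apply the Tafel slope relation: b = 2.303*R*T/(beta*n*F)
Numerator: 2.303 * 8.314 * 312 = 5973.91
Denominator: 0.41 * 2 * 96485 = 79117.7
b = 5973.91 / 79117.7 = 0.076 V/decade

0.076 V/decade


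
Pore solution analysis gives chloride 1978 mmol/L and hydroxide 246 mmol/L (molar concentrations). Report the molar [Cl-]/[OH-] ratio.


Threshold parameter = [Cl-] / [OH-] (molar basis; both in mmol/L, so units cancel)
Ratio = 1978 / 246 = 8.04

8.04


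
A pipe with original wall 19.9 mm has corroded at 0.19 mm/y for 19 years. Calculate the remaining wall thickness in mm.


Remaining wall = original − CR × time
t = 19.9 − 0.19*19 = 19.9 − 3.61 = 16.29 mm

16.29 mm


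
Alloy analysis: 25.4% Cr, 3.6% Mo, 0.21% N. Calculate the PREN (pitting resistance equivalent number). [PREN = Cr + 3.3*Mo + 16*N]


Apply the PREN formula: PREN = Cr + 3.3*Mo + 16*N
PREN = 25.4 + 3.3*3.6 + 16*0.21
PREN = 25.4 + 11.88 + 3.36 = 40.64

40.64


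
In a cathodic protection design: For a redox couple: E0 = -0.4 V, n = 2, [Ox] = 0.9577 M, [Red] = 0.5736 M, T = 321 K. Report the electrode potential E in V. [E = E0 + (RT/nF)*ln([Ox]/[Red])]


Apply the Nernst equation: E = E0 + (RT/nF)*ln([Ox]/[Red])
Step 1: RT/nF = 8.314*321/(2*96485) = 0.0138301 V
Step 2: [Ox]/[Red] = 0.9577/0.5736 = 1.66963
Step 3: ln(1.66963) = 0.512602
Step 4: correction = 0.0138301 * 0.512602 = 0.0071 V
E = -0.4 + 0.0071 = -0.3929 V

-0.3929 V


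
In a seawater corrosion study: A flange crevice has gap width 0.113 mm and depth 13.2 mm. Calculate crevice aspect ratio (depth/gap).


Aspect ratio = depth / gap
Ratio = 13.2 / 0.113 = 116.8

116.8


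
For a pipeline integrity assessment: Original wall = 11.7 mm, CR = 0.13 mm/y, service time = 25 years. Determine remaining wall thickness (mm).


Remaining wall = original − CR × time
t = 11.7 − 0.13*25 = 11.7 − 3.25 = 8.45 mm

8.45 mm


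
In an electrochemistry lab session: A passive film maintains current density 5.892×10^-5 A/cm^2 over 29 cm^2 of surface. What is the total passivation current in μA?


I = i_pass * A, then convert A → μA (×10^6)
I = 5.892×10^-5 * 29 * 10^6 = 1708.68 μA

1708.68 μA


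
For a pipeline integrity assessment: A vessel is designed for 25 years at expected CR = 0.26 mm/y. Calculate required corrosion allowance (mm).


Corrosion allowance = CR × design life
CA = 0.26 * 25 = 6.5 mm

6.5 mm


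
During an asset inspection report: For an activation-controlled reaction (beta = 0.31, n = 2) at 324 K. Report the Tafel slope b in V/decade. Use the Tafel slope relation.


Apply the Tafel slope relation: b = 2.303*R*T/(beta*n*F)
Numerator: 2.303 * 8.314 * 324 = 6203.67
Denominator: 0.31 * 2 * 96485 = 59820.7
b = 6203.67 / 59820.7 = 0.104 V/decade

0.104 V/decade


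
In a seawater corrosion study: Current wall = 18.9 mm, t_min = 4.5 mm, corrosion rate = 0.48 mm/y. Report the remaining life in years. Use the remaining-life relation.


Apply the remaining-life relation: RL = (t_current − t_min) / CR
RL = (18.9 − 4.5) / 0.48 = 14.4 / 0.48 = 30.0 years

30.0 years


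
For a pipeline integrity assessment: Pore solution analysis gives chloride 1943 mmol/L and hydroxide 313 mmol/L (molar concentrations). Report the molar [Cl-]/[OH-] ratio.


Threshold parameter = [Cl-] / [OH-] (molar basis; both in mmol/L, so units cancel)
Ratio = 1943 / 313 = 6.21

6.21


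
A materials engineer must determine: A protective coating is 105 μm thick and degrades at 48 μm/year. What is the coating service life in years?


Service life = thickness / degradation rate
Life = 105 / 48 = 2.2 years

2.2 years


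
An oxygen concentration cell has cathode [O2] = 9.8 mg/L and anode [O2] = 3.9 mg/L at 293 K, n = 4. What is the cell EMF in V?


Apply the Nernst concentration-cell relation: E = (RT/nF)*ln(C_cathode/C_anode)
RT/nF = 8.314*293/(4*96485) = 0.00631187 V
ln(9.8/3.9) = 0.92141
E = 0.00631187 * 0.92141 = 0.00582 V

0.00582 V


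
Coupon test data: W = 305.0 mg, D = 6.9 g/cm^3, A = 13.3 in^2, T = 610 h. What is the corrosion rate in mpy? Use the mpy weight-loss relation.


Apply the mpy weight-loss relation: CR = 534 * W / (D * A * T)
Numerator: 534 * 305.0 = 162870.0
Denominator: 6.9 * 13.3 * 610 = 55979.7
CR = 162870.0 / 55979.7 = 2.909 mpy

2.909 mpy


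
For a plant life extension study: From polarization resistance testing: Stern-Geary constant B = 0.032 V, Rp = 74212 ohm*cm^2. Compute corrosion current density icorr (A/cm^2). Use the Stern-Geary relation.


Apply the Stern-Geary relation: icorr = B / Rp
icorr = 0.032 / 74212 = 4.312×10^-7 A/cm^2

4.312×10^-7 A/cm^2


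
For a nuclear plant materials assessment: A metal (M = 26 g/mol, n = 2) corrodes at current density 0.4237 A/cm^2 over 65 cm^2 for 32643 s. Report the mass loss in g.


Apply Faraday's law: m = i*A*t*M / (n*F)
Total charge passed Q = i*A*t = 0.4237*65*32643 = 899004.5415 C
m = Q*M/(n*F) = 899004.5415*26/(2*96485) = 121.12825 g

121.12825 g


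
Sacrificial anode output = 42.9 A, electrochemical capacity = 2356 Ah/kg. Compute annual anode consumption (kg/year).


Annual consumption = current * hours per year / capacity
Rate = 42.9 * 8760 / 2356 = 159.5 kg/year

159.5 kg/year


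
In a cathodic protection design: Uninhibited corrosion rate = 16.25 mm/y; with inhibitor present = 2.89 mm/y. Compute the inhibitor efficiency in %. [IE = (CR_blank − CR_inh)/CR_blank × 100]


Apply the inhibitor-efficiency definition: IE = (CR_blank − CR_inh)/CR_blank × 100
IE = (16.25 − 2.89) / 16.25 × 100
IE = 13.36 / 16.25 × 100 = 82.2 %

82.2 %


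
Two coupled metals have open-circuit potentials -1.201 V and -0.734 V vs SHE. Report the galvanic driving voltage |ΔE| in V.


Driving voltage is the absolute potential difference.
|ΔE| = |-1.201 − (-0.734)| = 0.467 V

0.467 V


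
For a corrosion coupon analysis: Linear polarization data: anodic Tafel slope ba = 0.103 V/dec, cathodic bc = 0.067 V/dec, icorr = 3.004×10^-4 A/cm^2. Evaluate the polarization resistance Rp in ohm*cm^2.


Apply the Stern-Geary equation: Rp = ba*bc / (2.303*icorr*(ba+bc))
ba*bc = 0.103*0.067 = 0.006901
ba+bc = 0.17; 2.303*icorr*(ba+bc) = 2.303*3.004×10^-4*0.17 = 1.176096×10^-4
Rp = 0.006901 / 1.176096×10^-4 = 58.7 ohm*cm^2

58.7 ohm*cm^2


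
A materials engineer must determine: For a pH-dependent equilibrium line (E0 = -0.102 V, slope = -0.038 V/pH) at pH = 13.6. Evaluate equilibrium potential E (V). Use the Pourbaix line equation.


Apply the Pourbaix line equation: E = E0 + slope*pH
E = -0.102 + (-0.038)*13.6 = -0.102 + (-0.5168) = -0.6188 V
Rounded to 4 decimal places: E = -0.6188 V

-0.6188 V


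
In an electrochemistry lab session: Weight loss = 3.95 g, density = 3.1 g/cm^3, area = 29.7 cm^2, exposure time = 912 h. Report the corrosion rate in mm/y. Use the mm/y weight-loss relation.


Apply the mm/y weight-loss relation: CR = 87600 * W / (D * A * T)
Numerator: 87600 * 3.95 = 346020.0
Denominator: 3.1 * 29.7 * 912 = 83967.84
CR = 346020.0 / 83967.84 = 4.120863 mm/y

4.120863 mm/y


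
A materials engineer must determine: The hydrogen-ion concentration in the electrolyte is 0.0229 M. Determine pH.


pH = −log10[H+]
pH = −log10(0.0229) = 1.64

1.64


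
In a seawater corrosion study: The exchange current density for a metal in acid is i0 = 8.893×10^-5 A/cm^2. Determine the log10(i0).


i0 = 8.893×10^-5 A/cm^2
log10(i0) = -4.051

-4.051


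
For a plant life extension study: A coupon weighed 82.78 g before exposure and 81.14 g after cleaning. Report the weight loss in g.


Weight loss = initial − final
WL = 82.78 − 81.14 = 1.64 g

1.64 g


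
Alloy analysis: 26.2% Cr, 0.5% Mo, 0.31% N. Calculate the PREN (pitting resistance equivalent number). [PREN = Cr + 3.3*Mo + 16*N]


Apply the PREN formula: PREN = Cr + 3.3*Mo + 16*N
PREN = 26.2 + 3.3*0.5 + 16*0.31
PREN = 26.2 + 1.65 + 4.96 = 32.81

32.81


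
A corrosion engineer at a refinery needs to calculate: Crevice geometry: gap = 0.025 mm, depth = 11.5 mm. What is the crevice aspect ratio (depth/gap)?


Aspect ratio = depth / gap
Ratio = 11.5 / 0.025 = 460.0

460.0


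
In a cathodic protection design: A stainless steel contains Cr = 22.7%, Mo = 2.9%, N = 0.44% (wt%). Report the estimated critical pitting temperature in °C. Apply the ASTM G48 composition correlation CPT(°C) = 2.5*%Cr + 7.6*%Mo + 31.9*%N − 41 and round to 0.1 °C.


Apply the ASTM G48 empirical CPT estimate: CPT(°C) = 2.5*%Cr + 7.6*%Mo + 31.9*%N − 41
2.5*22.7 = 56.75; 7.6*2.9 = 22.04; 31.9*0.44 = 14.036
CPT = 56.75 + 22.04 + 14.036 − 41 = 51.826 °C
Rounded to 0.1 °C: CPT ≈ 51.8 °C

51.8 °C


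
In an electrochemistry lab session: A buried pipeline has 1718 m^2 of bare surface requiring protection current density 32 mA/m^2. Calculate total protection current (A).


I = area * current density, then convert mA → A (÷1000)
I = 1718 * 32 / 1000 = 54.98 A

54.98 A
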